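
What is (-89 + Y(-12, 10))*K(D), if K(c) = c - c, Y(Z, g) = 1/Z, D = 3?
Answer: 0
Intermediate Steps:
K(c) = 0
(-89 + Y(-12, 10))*K(D) = (-89 + 1/(-12))*0 = (-89 - 1/12)*0 = -1069/12*0 = 0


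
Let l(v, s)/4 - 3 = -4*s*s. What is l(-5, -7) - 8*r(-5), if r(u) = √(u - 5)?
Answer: -772 - 8*I*√10 ≈ -772.0 - 25.298*I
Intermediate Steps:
l(v, s) = 12 - 16*s² (l(v, s) = 12 + 4*(-4*s*s) = 12 + 4*(-4*s²) = 12 - 16*s²)
r(u) = √(-5 + u)
l(-5, -7) - 8*r(-5) = (12 - 16*(-7)²) - 8*√(-5 - 5) = (12 - 16*49) - 8*I*√10 = (12 - 784) - 8*I*√10 = -772 - 8*I*√10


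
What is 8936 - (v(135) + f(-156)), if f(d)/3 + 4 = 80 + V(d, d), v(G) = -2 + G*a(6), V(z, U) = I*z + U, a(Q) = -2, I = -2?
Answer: 8512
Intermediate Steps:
V(z, U) = U - 2*z (V(z, U) = -2*z + U = U - 2*z)
v(G) = -2 - 2*G (v(G) = -2 + G*(-2) = -2 - 2*G)
f(d) = 228 - 3*d (f(d) = -12 + 3*(80 + (d - 2*d)) = -12 + 3*(80 - d) = -12 + (240 - 3*d) = 228 - 3*d)
8936 - (v(135) + f(-156)) = 8936 - ((-2 - 2*135) + (228 - 3*(-156))) = 8936 - ((-2 - 270) + (228 + 468)) = 8936 - (-272 + 696) = 8936 - 1*424 = 8936 - 424 = 8512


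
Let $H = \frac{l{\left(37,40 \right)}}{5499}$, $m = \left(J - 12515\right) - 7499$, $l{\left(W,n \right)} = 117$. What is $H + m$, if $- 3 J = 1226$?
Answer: $- \frac{2879593}{141} \approx -20423.0$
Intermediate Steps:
$J = - \frac{1226}{3}$ ($J = \left(- \frac{1}{3}\right) 1226 = - \frac{1226}{3} \approx -408.67$)
$m = - \frac{61268}{3}$ ($m = \left(- \frac{1226}{3} - 12515\right) - 7499 = - \frac{38771}{3} - 7499 = - \frac{61268}{3} \approx -20423.0$)
$H = \frac{1}{47}$ ($H = \frac{117}{5499} = 117 \cdot \frac{1}{5499} = \frac{1}{47} \approx 0.021277$)
$H + m = \frac{1}{47} - \frac{61268}{3} = - \frac{2879593}{141}$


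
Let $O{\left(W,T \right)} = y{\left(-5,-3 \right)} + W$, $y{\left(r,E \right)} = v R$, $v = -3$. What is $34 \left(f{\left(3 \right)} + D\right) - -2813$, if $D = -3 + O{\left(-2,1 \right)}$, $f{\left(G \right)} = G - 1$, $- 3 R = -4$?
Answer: $2575$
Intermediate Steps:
$R = \frac{4}{3}$ ($R = \left(- \frac{1}{3}\right) \left(-4\right) = \frac{4}{3} \approx 1.3333$)
$f{\left(G \right)} = -1 + G$ ($f{\left(G \right)} = G - 1 = -1 + G$)
$y{\left(r,E \right)} = -4$ ($y{\left(r,E \right)} = \left(-3\right) \frac{4}{3} = -4$)
$O{\left(W,T \right)} = -4 + W$
$D = -9$ ($D = -3 - 6 = -9$)
$34 \left(f{\left(3 \right)} + D\right) - -2813 = 34 \left(\left(-1 + 3\right) - 9\right) - -2813 = 34 \left(2 - 9\right) + 2813 = 34 \left(-7\right) + 2813 = -238 + 2813 = 2575$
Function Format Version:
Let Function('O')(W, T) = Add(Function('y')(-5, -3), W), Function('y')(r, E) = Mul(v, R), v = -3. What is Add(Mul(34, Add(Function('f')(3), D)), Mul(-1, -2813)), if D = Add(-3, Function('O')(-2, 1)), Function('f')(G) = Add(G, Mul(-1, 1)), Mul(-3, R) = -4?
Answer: 2575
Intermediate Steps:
R = Rational(4, 3) (R = Mul(Rational(-1, 3), -4) = Rational(4, 3) ≈ 1.3333)
Function('f')(G) = Add(-1, G) (Function('f')(G) = Add(G, -1) = Add(-1, G))
Function('y')(r, E) = -4 (Function('y')(r, E) = Mul(-3, Rational(4, 3)) = -4)
Function('O')(W, T) = Add(-4, W)
D = -9 (D = Add(-3, Add(-4, -2)) = Add(-3, -6) = -9)
Add(Mul(34, Add(Function('f')(3), D)), Mul(-1, -2813)) = Add(Mul(34, Add(Add(-1, 3), -9)), Mul(-1, -2813)) = Add(Mul(34, Add(2, -9)), 2813) = Add(Mul(34, -7), 2813) = Add(-238, 2813) = 2575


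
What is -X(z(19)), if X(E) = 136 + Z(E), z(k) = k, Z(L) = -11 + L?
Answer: -144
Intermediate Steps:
X(E) = 125 + E (X(E) = 136 + (-11 + E) = 125 + E)
-X(z(19)) = -(125 + 19) = -1*144 = -144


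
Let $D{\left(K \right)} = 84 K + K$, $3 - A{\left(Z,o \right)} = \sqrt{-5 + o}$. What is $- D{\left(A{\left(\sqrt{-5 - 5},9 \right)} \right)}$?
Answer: $-85$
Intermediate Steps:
$A{\left(Z,o \right)} = 3 - \sqrt{-5 + o}$
$D{\left(K \right)} = 85 K$
$- D{\left(A{\left(\sqrt{-5 - 5},9 \right)} \right)} = - 85 \left(3 - \sqrt{-5 + 9}\right) = - 85 \left(3 - \sqrt{4}\right) = - 85 \left(3 - 2\right) = - 85 \cdot 1 = \left(-1\right) 85 = -85$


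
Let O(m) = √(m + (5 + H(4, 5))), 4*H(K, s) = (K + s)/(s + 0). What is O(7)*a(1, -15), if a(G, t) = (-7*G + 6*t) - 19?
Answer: -58*√1245/5 ≈ -409.30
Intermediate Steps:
H(K, s) = (K + s)/(4*s) (H(K, s) = ((K + s)/(s + 0))/4 = ((K + s)/s)/4 = (K + s)/(4*s))
O(m) = √(109/20 + m) (O(m) = √(m + (5 + (¼)*(4 + 5)/5)) = √(m + (5 + (¼)*(⅕)*9)) = √(m + (5 + 9/20)) = √(m + 109/20) = √(109/20 + m))
a(G, t) = -19 - 7*G + 6*t
O(7)*a(1, -15) = (√(545 + 100*7)/10)*(-19 - 7*1 + 6*(-15)) = (√(545 + 700)/10)*(-19 - 7 - 90) = (√1245/10)*(-116) = -58*√1245/5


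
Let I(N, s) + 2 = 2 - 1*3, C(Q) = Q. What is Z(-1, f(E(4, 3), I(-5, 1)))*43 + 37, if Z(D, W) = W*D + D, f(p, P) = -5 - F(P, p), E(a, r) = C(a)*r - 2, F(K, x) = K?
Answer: 80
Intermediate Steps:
I(N, s) = -3 (I(N, s) = -2 + (2 - 1*3) = -2 + (2 - 3) = -2 - 1 = -3)
E(a, r) = -2 + a*r (E(a, r) = a*r - 2 = -2 + a*r)
f(p, P) = -5 - P
Z(D, W) = D + D*W (Z(D, W) = D*W + D = D + D*W)
Z(-1, f(E(4, 3), I(-5, 1)))*43 + 37 = -(1 + (-5 - 1*(-3)))*43 + 37 = -(1 + (-5 + 3))*43 + 37 = -(1 - 2)*43 + 37 = -1*(-1)*43 + 37 = 1*43 + 37 = 43 + 37 = 80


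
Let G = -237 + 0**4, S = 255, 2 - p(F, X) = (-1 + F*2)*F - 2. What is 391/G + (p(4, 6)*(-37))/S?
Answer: 36917/20145 ≈ 1.8326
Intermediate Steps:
p(F, X) = 4 - F*(-1 + 2*F) (p(F, X) = 2 - ((-1 + F*2)*F - 2) = 2 - ((-1 + 2*F)*F - 2) = 2 - (F*(-1 + 2*F) - 2) = 2 - (-2 + F*(-1 + 2*F)) = 2 + (2 - F*(-1 + 2*F)) = 4 - F*(-1 + 2*F))
G = -237 (G = -237 + 0 = -237)
391/G + (p(4, 6)*(-37))/S = 391/(-237) + ((4 + 4 - 2*4**2)*(-37))/255 = 391*(-1/237) + ((4 + 4 - 2*16)*(-37))*(1/255) = -391/237 + ((4 + 4 - 32)*(-37))*(1/255) = -391/237 - 24*(-37)*(1/255) = -391/237 + 888*(1/255) = -391/237 + 296/85 = 36917/20145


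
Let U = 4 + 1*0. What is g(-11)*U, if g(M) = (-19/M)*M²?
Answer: 836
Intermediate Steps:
g(M) = -19*M
U = 4 (U = 4 + 0 = 4)
g(-11)*U = -19*(-11)*4 = 209*4 = 836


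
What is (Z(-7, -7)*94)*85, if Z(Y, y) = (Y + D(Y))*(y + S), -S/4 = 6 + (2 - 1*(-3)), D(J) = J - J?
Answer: 2852430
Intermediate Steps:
D(J) = 0
S = -44 (S = -4*(6 + (2 - 1*(-3))) = -4*(6 + (2 + 3)) = -4*(6 + 5) = -4*11 = -44)
Z(Y, y) = Y*(-44 + y) (Z(Y, y) = (Y + 0)*(y - 44) = Y*(-44 + y))
(Z(-7, -7)*94)*85 = (-7*(-44 - 7)*94)*85 = (-7*(-51)*94)*85 = (357*94)*85 = 33558*85 = 2852430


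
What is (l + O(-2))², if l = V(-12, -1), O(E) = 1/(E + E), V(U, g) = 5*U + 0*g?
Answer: 58081/16 ≈ 3630.1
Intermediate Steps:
V(U, g) = 5*U (V(U, g) = 5*U + 0 = 5*U)
O(E) = 1/(2*E)
l = -60 (l = 5*(-12) = -60)
(l + O(-2))² = (-60 + (½)/(-2))² = (-60 + (½)*(-½))² = (-60 - ¼)² = (-241/4)² = 58081/16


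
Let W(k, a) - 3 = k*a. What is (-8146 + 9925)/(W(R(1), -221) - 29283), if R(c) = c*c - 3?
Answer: -1779/28838 ≈ -0.061689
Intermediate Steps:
R(c) = -3 + c² (R(c) = c² - 3 = -3 + c²)
W(k, a) = 3 + a*k (W(k, a) = 3 + k*a = 3 + a*k)
(-8146 + 9925)/(W(R(1), -221) - 29283) = (-8146 + 9925)/((3 - 221*(-3 + 1²)) - 29283) = 1779/((3 - 221*(-3 + 1)) - 29283) = 1779/((3 - 221*(-2)) - 29283) = 1779/((3 + 442) - 29283) = 1779/(445 - 29283) = 1779/(-28838) = 1779*(-1/28838) = -1779/28838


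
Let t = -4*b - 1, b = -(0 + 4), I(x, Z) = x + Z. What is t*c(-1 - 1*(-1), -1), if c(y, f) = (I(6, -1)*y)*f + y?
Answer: 0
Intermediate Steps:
I(x, Z) = Z + x
b = -4 (b = -1*4 = -4)
t = 15 (t = -4*(-4) - 1 = 16 - 1 = 15)
c(y, f) = y + 5*f*y (c(y, f) = ((-1 + 6)*y)*f + y = (5*y)*f + y = 5*f*y + y = y + 5*f*y)
t*c(-1 - 1*(-1), -1) = 15*((-1 - 1*(-1))*(1 + 5*(-1))) = 15*((-1 + 1)*(1 - 5)) = 15*(0*(-4)) = 15*0 = 0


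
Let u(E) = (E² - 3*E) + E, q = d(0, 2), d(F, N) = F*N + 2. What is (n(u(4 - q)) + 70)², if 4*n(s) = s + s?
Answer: 4900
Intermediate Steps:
d(F, N) = 2 + F*N
q = 2 (q = 2 + 0*2 = 2 + 0 = 2)
u(E) = E² - 2*E
n(s) = s/2 (n(s) = (s + s)/4 = (2*s)/4 = s/2)
(n(u(4 - q)) + 70)² = (((4 - 1*2)*(-2 + (4 - 1*2)))/2 + 70)² = (((4 - 2)*(-2 + (4 - 2)))/2 + 70)² = ((2*(-2 + 2))/2 + 70)² = ((2*0)/2 + 70)² = ((½)*0 + 70)² = (0 + 70)² = 70² = 4900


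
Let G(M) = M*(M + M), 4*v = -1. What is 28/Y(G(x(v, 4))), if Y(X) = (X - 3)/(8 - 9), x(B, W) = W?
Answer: -28/29 ≈ -0.96552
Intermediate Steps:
v = -1/4 (v = (1/4)*(-1) = -1/4 ≈ -0.25000)
G(M) = 2*M**2 (G(M) = M*(2*M) = 2*M**2)
Y(X) = 3 - X (Y(X) = (-3 + X)/(-1) = (-3 + X)*(-1) = 3 - X)
28/Y(G(x(v, 4))) = 28/(3 - 2*4**2) = 28/(3 - 2*16) = 28/(3 - 1*32) = 28/(3 - 32) = 28/(-29) = 28*(-1/29) = -28/29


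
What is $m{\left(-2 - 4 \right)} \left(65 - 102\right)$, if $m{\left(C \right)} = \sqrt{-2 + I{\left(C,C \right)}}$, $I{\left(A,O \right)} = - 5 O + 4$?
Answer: $- 148 \sqrt{2} \approx -209.3$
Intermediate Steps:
$I{\left(A,O \right)} = 4 - 5 O$
$m{\left(C \right)} = \sqrt{2 - 5 C}$ ($m{\left(C \right)} = \sqrt{-2 - \left(-4 + 5 C\right)} = \sqrt{2 - 5 C}$)
$m{\left(-2 - 4 \right)} \left(65 - 102\right) = \sqrt{2 - 5 \left(-2 - 4\right)} \left(65 - 102\right) = \sqrt{2 - 5 \left(-2 - 4\right)} \left(-37\right) = \sqrt{2 - -30} \left(-37\right) = \sqrt{2 + 30} \left(-37\right) = \sqrt{32} \left(-37\right) = 4 \sqrt{2} \left(-37\right) = - 148 \sqrt{2}$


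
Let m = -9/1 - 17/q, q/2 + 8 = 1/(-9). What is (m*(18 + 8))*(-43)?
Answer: 648999/73 ≈ 8890.4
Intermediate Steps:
q = -146/9 (q = -16 + 2/(-9) = -16 + 2*(-1/9) = -16 - 2/9 = -146/9 ≈ -16.222)
m = -1161/146 (m = -9/1 - 17/(-146/9) = -9*1 - 17*(-9/146) = -9 + 153/146 = -1161/146 ≈ -7.9521)
(m*(18 + 8))*(-43) = -1161*(18 + 8)/146*(-43) = -1161/146*26*(-43) = -15093/73*(-43) = 648999/73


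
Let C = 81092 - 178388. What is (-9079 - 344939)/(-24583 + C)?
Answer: 354018/121879 ≈ 2.9047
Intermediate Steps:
C = -97296
(-9079 - 344939)/(-24583 + C) = (-9079 - 344939)/(-24583 - 97296) = -354018/(-121879) = -354018*(-1/121879) = 354018/121879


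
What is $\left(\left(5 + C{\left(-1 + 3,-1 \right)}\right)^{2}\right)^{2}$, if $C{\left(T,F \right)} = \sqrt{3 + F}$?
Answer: $\left(5 + \sqrt{2}\right)^{4} \approx 1692.7$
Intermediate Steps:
$\left(\left(5 + C{\left(-1 + 3,-1 \right)}\right)^{2}\right)^{2} = \left(\left(5 + \sqrt{3 - 1}\right)^{2}\right)^{2} = \left(\left(5 + \sqrt{2}\right)^{2}\right)^{2} = \left(5 + \sqrt{2}\right)^{4}$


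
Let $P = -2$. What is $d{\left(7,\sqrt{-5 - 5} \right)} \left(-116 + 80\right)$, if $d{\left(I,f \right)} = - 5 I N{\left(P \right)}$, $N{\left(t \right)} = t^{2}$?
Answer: $5040$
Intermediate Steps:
$d{\left(I,f \right)} = - 20 I$ ($d{\left(I,f \right)} = - 5 I \left(-2\right)^{2} = - 5 I 4 = - 20 I$)
$d{\left(7,\sqrt{-5 - 5} \right)} \left(-116 + 80\right) = \left(-20\right) 7 \left(-116 + 80\right) = \left(-140\right) \left(-36\right) = 5040$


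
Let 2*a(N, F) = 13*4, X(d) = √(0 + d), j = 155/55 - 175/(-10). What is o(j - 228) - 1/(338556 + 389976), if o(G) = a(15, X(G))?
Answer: 18941831/728532 ≈ 26.000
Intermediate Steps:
j = 447/22 (j = 155*(1/55) - 175*(-⅒) = 31/11 + 35/2 = 447/22 ≈ 20.318)
X(d) = √d
a(N, F) = 26 (a(N, F) = (13*4)/2 = (½)*52 = 26)
o(G) = 26
o(j - 228) - 1/(338556 + 389976) = 26 - 1/(338556 + 389976) = 26 - 1/728532 = 18941831/728532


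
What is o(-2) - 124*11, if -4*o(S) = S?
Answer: -2727/2 ≈ -1363.5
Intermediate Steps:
o(S) = -S/4
o(-2) - 124*11 = -1/4*(-2) - 124*11 = 1/2 - 1364 = -2727/2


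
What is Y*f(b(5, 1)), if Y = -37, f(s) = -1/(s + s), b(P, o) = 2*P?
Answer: 37/20 ≈ 1.8500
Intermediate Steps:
f(s) = -1/(2*s)
Y*f(b(5, 1)) = -(-37)/(2*(2*5)) = -(-37)/(2*10) = -37*(-1/20) = 37/20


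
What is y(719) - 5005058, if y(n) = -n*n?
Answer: -5522019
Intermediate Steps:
y(n) = -n²
y(719) - 5005058 = -1*719² - 5005058 = -1*516961 - 5005058 = -516961 - 5005058 = -5522019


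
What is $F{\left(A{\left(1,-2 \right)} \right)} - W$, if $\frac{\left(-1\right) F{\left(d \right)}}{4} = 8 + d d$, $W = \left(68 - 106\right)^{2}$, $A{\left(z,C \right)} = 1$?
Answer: $-1480$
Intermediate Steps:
$W = 1444$ ($W = \left(-38\right)^{2} = 1444$)
$F{\left(d \right)} = -32 - 4 d^{2}$ ($F{\left(d \right)} = - 4 \left(8 + d d\right) = - 4 \left(8 + d^{2}\right) = -32 - 4 d^{2}$)
$F{\left(A{\left(1,-2 \right)} \right)} - W = \left(-32 - 4 \cdot 1^{2}\right) - 1444 = \left(-32 - 4\right) - 1444 = -36 - 1444 = -1480$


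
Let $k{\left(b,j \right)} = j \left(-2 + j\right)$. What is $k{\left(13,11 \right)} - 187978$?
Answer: $-187879$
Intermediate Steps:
$k{\left(13,11 \right)} - 187978 = 11 \left(-2 + 11\right) - 187978 = 11 \cdot 9 - 187978 = 99 - 187978 = -187879$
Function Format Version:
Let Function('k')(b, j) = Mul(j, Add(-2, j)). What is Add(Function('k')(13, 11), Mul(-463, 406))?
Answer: -187879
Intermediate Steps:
Add(Function('k')(13, 11), Mul(-463, 406)) = Add(Mul(11, Add(-2, 11)), Mul(-463, 406)) = Add(Mul(11, 9), -187978) = Add(99, -187978) = -187879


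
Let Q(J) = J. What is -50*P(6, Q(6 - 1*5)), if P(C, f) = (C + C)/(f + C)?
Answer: -600/7 ≈ -85.714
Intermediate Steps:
P(C, f) = 2*C/(C + f) (P(C, f) = (2*C)/(C + f) = 2*C/(C + f))
-50*P(6, Q(6 - 1*5)) = -100*6/(6 + (6 - 1*5)) = -100*6/(6 + (6 - 5)) = -100*6/(6 + 1) = -100*6/7 = -50*12/7 = -600/7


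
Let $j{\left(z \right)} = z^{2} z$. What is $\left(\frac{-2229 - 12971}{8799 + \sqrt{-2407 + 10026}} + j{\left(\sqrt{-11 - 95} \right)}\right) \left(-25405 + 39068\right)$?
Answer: $- \frac{913677601200}{38707391} + \frac{103838800 \sqrt{7619}}{38707391} - 1448278 i \sqrt{106} \approx -23371.0 - 1.4911 \cdot 10^{7} i$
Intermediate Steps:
$j{\left(z \right)} = z^{3}$
$\left(\frac{-2229 - 12971}{8799 + \sqrt{-2407 + 10026}} + j{\left(\sqrt{-11 - 95} \right)}\right) \left(-25405 + 39068\right) = \left(\frac{-2229 - 12971}{8799 + \sqrt{-2407 + 10026}} + \left(\sqrt{-11 - 95}\right)^{3}\right) \left(-25405 + 39068\right) = \left(- \frac{15200}{8799 + \sqrt{7619}} + \left(\sqrt{-106}\right)^{3}\right) 13663 = \left(- \frac{15200}{8799 + \sqrt{7619}} + \left(i \sqrt{106}\right)^{3}\right) 13663 = \left(- \frac{15200}{8799 + \sqrt{7619}} - 106 i \sqrt{106}\right) 13663 = - \frac{207677600}{8799 + \sqrt{7619}} - 1448278 i \sqrt{106}$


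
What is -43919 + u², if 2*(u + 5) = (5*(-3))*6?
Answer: -41419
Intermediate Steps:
u = -50 (u = -5 + ((5*(-3))*6)/2 = -5 + (-15*6)/2 = -5 + (½)*(-90) = -5 - 45 = -50)
-43919 + u² = -43919 + (-50)² = -43919 + 2500 = -41419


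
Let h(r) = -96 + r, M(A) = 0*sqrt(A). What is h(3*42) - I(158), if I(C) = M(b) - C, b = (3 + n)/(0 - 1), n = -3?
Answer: 188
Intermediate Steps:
b = 0 (b = (3 - 3)/(0 - 1) = 0/(-1) = 0*(-1) = 0)
M(A) = 0
I(C) = -C (I(C) = 0 - C = -C)
h(3*42) - I(158) = (-96 + 3*42) - (-1)*158 = (-96 + 126) - 1*(-158) = 30 + 158 = 188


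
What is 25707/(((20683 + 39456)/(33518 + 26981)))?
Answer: 1555247793/60139 ≈ 25861.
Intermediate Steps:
25707/(((20683 + 39456)/(33518 + 26981))) = 25707/((60139/60499)) = 25707/((60139*(1/60499))) = 25707/(60139/60499) = 25707*(60499/60139) = 1555247793/60139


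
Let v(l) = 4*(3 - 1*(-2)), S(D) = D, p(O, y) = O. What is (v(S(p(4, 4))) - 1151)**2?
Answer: 1279161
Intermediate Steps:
v(l) = 20 (v(l) = 4*(3 + 2) = 4*5 = 20)
(v(S(p(4, 4))) - 1151)**2 = (20 - 1151)**2 = (-1131)**2 = 1279161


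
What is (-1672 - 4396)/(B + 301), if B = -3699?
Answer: 3034/1699 ≈ 1.7858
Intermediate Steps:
(-1672 - 4396)/(B + 301) = (-1672 - 4396)/(-3699 + 301) = -6068/(-3398) = -6068*(-1/3398) = 3034/1699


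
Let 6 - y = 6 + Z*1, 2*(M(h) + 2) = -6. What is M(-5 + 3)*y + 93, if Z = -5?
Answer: 68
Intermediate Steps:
M(h) = -5 (M(h) = -2 + (1/2)*(-6) = -2 - 3 = -5)
y = 5 (y = 6 - (6 - 5*1) = 6 - (6 - 5) = 6 - 1*1 = 6 - 1 = 5)
M(-5 + 3)*y + 93 = -5*5 + 93 = -25 + 93 = 68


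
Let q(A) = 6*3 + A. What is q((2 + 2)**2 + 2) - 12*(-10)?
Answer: 156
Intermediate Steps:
q(A) = 18 + A
q((2 + 2)**2 + 2) - 12*(-10) = (18 + ((2 + 2)**2 + 2)) - 12*(-10) = (18 + (4**2 + 2)) + 120 = (18 + (16 + 2)) + 120 = (18 + 18) + 120 = 36 + 120 = 156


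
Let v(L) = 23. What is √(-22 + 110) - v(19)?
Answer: -23 + 2*√22 ≈ -13.619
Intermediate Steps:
√(-22 + 110) - v(19) = √(-22 + 110) - 1*23 = √88 - 23 = 2*√22 - 23 = -23 + 2*√22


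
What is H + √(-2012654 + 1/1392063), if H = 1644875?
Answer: 1644875 + I*√3900200211653199663/1392063 ≈ 1.6449e+6 + 1418.7*I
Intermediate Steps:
H + √(-2012654 + 1/1392063) = 1644875 + √(-2012654 + 1/1392063) = 1644875 + √(-2801741165201/1392063) = 1644875 + I*√3900200211653199663/1392063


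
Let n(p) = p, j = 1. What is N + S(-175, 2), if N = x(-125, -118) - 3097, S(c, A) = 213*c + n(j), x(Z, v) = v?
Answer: -40489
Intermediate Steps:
S(c, A) = 1 + 213*c (S(c, A) = 213*c + 1 = 1 + 213*c)
N = -3215 (N = -118 - 3097 = -3215)
N + S(-175, 2) = -3215 + (1 + 213*(-175)) = -3215 + (1 - 37275) = -3215 - 37274 = -40489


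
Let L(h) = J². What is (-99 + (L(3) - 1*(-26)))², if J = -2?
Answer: 4761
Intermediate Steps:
L(h) = 4 (L(h) = (-2)² = 4)
(-99 + (L(3) - 1*(-26)))² = (-99 + (4 - 1*(-26)))² = (-99 + (4 + 26))² = (-99 + 30)² = (-69)² = 4761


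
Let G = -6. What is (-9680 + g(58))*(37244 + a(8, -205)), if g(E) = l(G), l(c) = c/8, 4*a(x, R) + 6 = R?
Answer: -5760627095/16 ≈ -3.6004e+8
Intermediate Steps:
a(x, R) = -3/2 + R/4
l(c) = c/8 (l(c) = c*(⅛) = c/8)
g(E) = -¾ (g(E) = (⅛)*(-6) = -¾)
(-9680 + g(58))*(37244 + a(8, -205)) = (-9680 - ¾)*(37244 + (-3/2 + (¼)*(-205))) = -38723*(37244 + (-3/2 - 205/4))/4 = -38723*(37244 - 211/4)/4 = -38723/4*148765/4 = -5760627095/16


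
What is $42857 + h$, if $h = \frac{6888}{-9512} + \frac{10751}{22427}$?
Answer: $\frac{27873305043}{650383} \approx 42857.0$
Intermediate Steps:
$h = - \frac{159188}{650383}$ ($h = 6888 \left(- \frac{1}{9512}\right) + 10751 \cdot \frac{1}{22427} = - \frac{21}{29} + \frac{10751}{22427} = - \frac{159188}{650383} \approx -0.24476$)
$42857 + h = 42857 - \frac{159188}{650383} = \frac{27873305043}{650383}$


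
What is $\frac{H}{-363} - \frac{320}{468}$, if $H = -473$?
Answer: $\frac{797}{1287} \approx 0.61927$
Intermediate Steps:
$\frac{H}{-363} - \frac{320}{468} = - \frac{473}{-363} - \frac{320}{468} = \left(-473\right) \left(- \frac{1}{363}\right) - \frac{80}{117} = \frac{43}{33} - \frac{80}{117} = \frac{797}{1287}$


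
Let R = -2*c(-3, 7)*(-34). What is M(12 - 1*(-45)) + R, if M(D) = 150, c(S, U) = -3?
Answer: -54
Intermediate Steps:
R = -204 (R = -2*(-3)*(-34) = 6*(-34) = -204)
M(12 - 1*(-45)) + R = 150 - 204 = -54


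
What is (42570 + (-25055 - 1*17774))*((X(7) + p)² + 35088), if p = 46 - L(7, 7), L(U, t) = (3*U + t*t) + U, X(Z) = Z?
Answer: -9236976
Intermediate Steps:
L(U, t) = t² + 4*U (L(U, t) = (3*U + t²) + U = (t² + 3*U) + U = t² + 4*U)
p = -31 (p = 46 - (7² + 4*7) = 46 - (49 + 28) = 46 - 1*77 = 46 - 77 = -31)
(42570 + (-25055 - 1*17774))*((X(7) + p)² + 35088) = (42570 + (-25055 - 1*17774))*((7 - 31)² + 35088) = (42570 + (-25055 - 17774))*((-24)² + 35088) = (42570 - 42829)*(576 + 35088) = -259*35664 = -9236976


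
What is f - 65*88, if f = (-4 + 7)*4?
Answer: -5708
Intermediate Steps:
f = 12 (f = 3*4 = 12)
f - 65*88 = 12 - 65*88 = 12 - 5720 = -5708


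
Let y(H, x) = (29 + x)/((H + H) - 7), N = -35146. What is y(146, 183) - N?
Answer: 10016822/285 ≈ 35147.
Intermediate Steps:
y(H, x) = (29 + x)/(-7 + 2*H) (y(H, x) = (29 + x)/(2*H - 7) = (29 + x)/(-7 + 2*H))
y(146, 183) - N = (29 + 183)/(-7 + 2*146) - 1*(-35146) = 212/(-7 + 292) + 35146 = 212/285 + 35146 = 10016822/285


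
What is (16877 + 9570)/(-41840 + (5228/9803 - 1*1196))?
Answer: -259259941/421876680 ≈ -0.61454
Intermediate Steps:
(16877 + 9570)/(-41840 + (5228/9803 - 1*1196)) = 26447/(-41840 + (5228*(1/9803) - 1196)) = 26447/(-41840 + (5228/9803 - 1196)) = 26447/(-41840 - 11719160/9803) = 26447/(-421876680/9803) = 26447*(-9803/421876680) = -259259941/421876680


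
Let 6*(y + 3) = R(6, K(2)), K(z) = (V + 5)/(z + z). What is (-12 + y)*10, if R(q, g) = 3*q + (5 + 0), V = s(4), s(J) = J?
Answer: -335/3 ≈ -111.67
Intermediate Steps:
V = 4
K(z) = 9/(2*z) (K(z) = (4 + 5)/(z + z) = 9/((2*z)) = 9*(1/(2*z)) = 9/(2*z))
R(q, g) = 5 + 3*q (R(q, g) = 3*q + 5 = 5 + 3*q)
y = 5/6 (y = -3 + (5 + 3*6)/6 = -3 + (5 + 18)/6 = -3 + (1/6)*23 = -3 + 23/6 = 5/6 ≈ 0.83333)
(-12 + y)*10 = (-12 + 5/6)*10 = -67/6*10 = -335/3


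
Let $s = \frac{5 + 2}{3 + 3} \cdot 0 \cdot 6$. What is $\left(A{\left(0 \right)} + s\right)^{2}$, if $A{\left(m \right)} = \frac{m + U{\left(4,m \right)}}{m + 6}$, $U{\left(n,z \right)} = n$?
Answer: $\frac{4}{9} \approx 0.44444$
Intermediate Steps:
$s = 0$ ($s = \frac{7}{6} \cdot 0 \cdot 6 = 0 \cdot 6 = 0$)
$A{\left(m \right)} = \frac{4 + m}{6 + m}$ ($A{\left(m \right)} = \frac{m + 4}{m + 6} = \frac{4 + m}{6 + m}$)
$\left(A{\left(0 \right)} + s\right)^{2} = \left(\frac{4 + 0}{6 + 0} + 0\right)^{2} = \left(\frac{1}{6} \cdot 4 + 0\right)^{2} = \left(\frac{2}{3} + 0\right)^{2} = \left(\frac{2}{3}\right)^{2} = \frac{4}{9}$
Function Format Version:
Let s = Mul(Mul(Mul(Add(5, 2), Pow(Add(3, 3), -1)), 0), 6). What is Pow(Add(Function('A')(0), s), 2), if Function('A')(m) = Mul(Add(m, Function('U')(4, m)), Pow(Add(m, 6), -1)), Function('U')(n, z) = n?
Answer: Rational(4, 9) ≈ 0.44444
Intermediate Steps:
s = 0 (s = Mul(Mul(Mul(7, Pow(6, -1)), 0), 6) = Mul(Mul(Mul(7, Rational(1, 6)), 0), 6) = Mul(Mul(Rational(7, 6), 0), 6) = Mul(0, 6) = 0)
Function('A')(m) = Mul(Pow(Add(6, m), -1), Add(4, m)) (Function('A')(m) = Mul(Add(m, 4), Pow(Add(m, 6), -1)) = Mul(Add(4, m), Pow(Add(6, m), -1)) = Mul(Pow(Add(6, m), -1), Add(4, m)))
Pow(Add(Function('A')(0), s), 2) = Pow(Add(Mul(Pow(Add(6, 0), -1), Add(4, 0)), 0), 2) = Pow(Add(Mul(Pow(6, -1), 4), 0), 2) = Pow(Add(Mul(Rational(1, 6), 4), 0), 2) = Pow(Add(Rational(2, 3), 0), 2) = Pow(Rational(2, 3), 2) = Rational(4, 9)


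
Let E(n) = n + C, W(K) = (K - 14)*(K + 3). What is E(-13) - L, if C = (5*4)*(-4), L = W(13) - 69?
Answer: -8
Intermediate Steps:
W(K) = (-14 + K)*(3 + K)
L = -85 (L = (-42 + 13² - 11*13) - 69 = (-42 + 169 - 143) - 69 = -16 - 69 = -85)
C = -80 (C = 20*(-4) = -80)
E(n) = -80 + n (E(n) = n - 80 = -80 + n)
E(-13) - L = (-80 - 13) - 1*(-85) = -93 + 85 = -8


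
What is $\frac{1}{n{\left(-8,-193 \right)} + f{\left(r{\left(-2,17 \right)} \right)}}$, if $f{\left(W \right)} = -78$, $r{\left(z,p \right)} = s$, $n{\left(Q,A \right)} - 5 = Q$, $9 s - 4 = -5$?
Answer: $- \frac{1}{81} \approx -0.012346$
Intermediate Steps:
$s = - \frac{1}{9}$ ($s = \frac{4}{9} + \frac{1}{9} \left(-5\right) = \frac{4}{9} - \frac{5}{9} = - \frac{1}{9} \approx -0.11111$)
$n{\left(Q,A \right)} = 5 + Q$
$r{\left(z,p \right)} = - \frac{1}{9}$
$\frac{1}{n{\left(-8,-193 \right)} + f{\left(r{\left(-2,17 \right)} \right)}} = \frac{1}{\left(5 - 8\right) - 78} = \frac{1}{-3 - 78} = \frac{1}{-81} = - \frac{1}{81}$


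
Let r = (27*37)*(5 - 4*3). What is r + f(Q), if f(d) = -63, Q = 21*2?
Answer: -7056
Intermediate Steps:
Q = 42
r = -6993 (r = 999*(5 - 12) = 999*(-7) = -6993)
r + f(Q) = -6993 - 63 = -7056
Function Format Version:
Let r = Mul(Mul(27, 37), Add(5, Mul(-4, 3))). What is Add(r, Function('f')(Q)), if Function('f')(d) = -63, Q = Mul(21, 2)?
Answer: -7056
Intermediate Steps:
Q = 42
r = -6993 (r = Mul(999, Add(5, -12)) = Mul(999, -7) = -6993)
Add(r, Function('f')(Q)) = Add(-6993, -63) = -7056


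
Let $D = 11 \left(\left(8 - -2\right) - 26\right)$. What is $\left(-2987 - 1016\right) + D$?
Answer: $-4179$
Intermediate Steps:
$D = -176$ ($D = 11 \left(\left(8 + 2\right) - 26\right) = 11 \left(10 - 26\right) = 11 \left(-16\right) = -176$)
$\left(-2987 - 1016\right) + D = \left(-2987 - 1016\right) - 176 = -4003 - 176 = -4179$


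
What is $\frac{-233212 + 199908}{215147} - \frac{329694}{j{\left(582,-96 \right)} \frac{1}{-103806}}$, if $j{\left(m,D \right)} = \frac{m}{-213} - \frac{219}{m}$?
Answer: $- \frac{33807076686955191056}{3070793131} \approx -1.1009 \cdot 10^{10}$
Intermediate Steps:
$j{\left(m,D \right)} = - \frac{219}{m} - \frac{m}{213}$ ($j{\left(m,D \right)} = m \left(- \frac{1}{213}\right) - \frac{219}{m} = - \frac{m}{213} - \frac{219}{m} = - \frac{219}{m} - \frac{m}{213}$)
$\frac{-233212 + 199908}{215147} - \frac{329694}{j{\left(582,-96 \right)} \frac{1}{-103806}} = \frac{-233212 + 199908}{215147} - \frac{329694}{\left(- \frac{219}{582} - \frac{194}{71}\right) \frac{1}{-103806}} = \left(-33304\right) \frac{1}{215147} - \frac{329694}{\left(\left(-219\right) \frac{1}{582} - \frac{194}{71}\right) \left(- \frac{1}{103806}\right)} = - \frac{33304}{215147} - \frac{329694}{\left(- \frac{73}{194} - \frac{194}{71}\right) \left(- \frac{1}{103806}\right)} = - \frac{33304}{215147} - \frac{329694}{\left(- \frac{42819}{13774}\right) \left(- \frac{1}{103806}\right)} = - \frac{33304}{215147} - \frac{329694}{\frac{14273}{476607948}} = - \frac{33304}{215147} - \frac{157134780807912}{14273} = - \frac{33807076686955191056}{3070793131}$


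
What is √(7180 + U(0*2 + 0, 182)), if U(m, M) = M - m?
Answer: 3*√818 ≈ 85.802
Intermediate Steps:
√(7180 + U(0*2 + 0, 182)) = √(7180 + (182 - (0*2 + 0))) = √(7180 + (182 - (0 + 0))) = √(7180 + (182 - 1*0)) = √(7180 + (182 + 0)) = √(7180 + 182) = √7362 = 3*√818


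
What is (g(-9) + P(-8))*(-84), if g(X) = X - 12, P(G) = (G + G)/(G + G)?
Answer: 1680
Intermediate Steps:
P(G) = 1 (P(G) = (2*G)/((2*G)) = (2*G)*(1/(2*G)) = 1)
g(X) = -12 + X
(g(-9) + P(-8))*(-84) = ((-12 - 9) + 1)*(-84) = (-21 + 1)*(-84) = -20*(-84) = 1680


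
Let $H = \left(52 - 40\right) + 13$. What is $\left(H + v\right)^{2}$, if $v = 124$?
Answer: $22201$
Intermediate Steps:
$H = 25$ ($H = 12 + 13 = 25$)
$\left(H + v\right)^{2} = \left(25 + 124\right)^{2} = 149^{2} = 22201$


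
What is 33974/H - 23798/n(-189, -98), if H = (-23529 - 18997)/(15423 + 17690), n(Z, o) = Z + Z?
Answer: -106057701922/4018707 ≈ -26391.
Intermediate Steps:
n(Z, o) = 2*Z
H = -42526/33113 ≈ -1.2843
33974/H - 23798/n(-189, -98) = 33974/(-42526/33113) - 23798/(2*(-189)) = 33974*(-33113/42526) - 23798/(-378) = -562490531/21263 - 23798*(-1/378) = -562490531/21263 + 11899/189 = -106057701922/4018707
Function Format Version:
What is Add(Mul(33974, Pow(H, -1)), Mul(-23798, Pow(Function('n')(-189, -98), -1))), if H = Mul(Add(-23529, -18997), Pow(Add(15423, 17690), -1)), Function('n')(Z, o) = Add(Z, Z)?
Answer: Rational(-106057701922, 4018707) ≈ -26391.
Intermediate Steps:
Function('n')(Z, o) = Mul(2, Z)
H = Rational(-42526, 33113) (H = Mul(-42526, Pow(33113, -1)) = Mul(-42526, Rational(1, 33113)) = Rational(-42526, 33113) ≈ -1.2843)
Add(Mul(33974, Pow(H, -1)), Mul(-23798, Pow(Function('n')(-189, -98), -1))) = Add(Mul(33974, Pow(Rational(-42526, 33113), -1)), Mul(-23798, Pow(Mul(2, -189), -1))) = Add(Mul(33974, Rational(-33113, 42526)), Mul(-23798, Pow(-378, -1))) = Add(Rational(-562490531, 21263), Mul(-23798, Rational(-1, 378))) = Add(Rational(-562490531, 21263), Rational(11899, 189)) = Rational(-106057701922, 4018707)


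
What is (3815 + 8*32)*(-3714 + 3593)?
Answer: -492591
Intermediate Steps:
(3815 + 8*32)*(-3714 + 3593) = (3815 + 256)*(-121) = 4071*(-121) = -492591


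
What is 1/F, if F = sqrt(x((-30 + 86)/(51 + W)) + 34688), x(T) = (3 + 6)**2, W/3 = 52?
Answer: sqrt(34769)/34769 ≈ 0.0053630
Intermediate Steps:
W = 156 (W = 3*52 = 156)
x(T) = 81 (x(T) = 9**2 = 81)
F = sqrt(34769) (F = sqrt(81 + 34688) = sqrt(34769) ≈ 186.46)
1/F = 1/(sqrt(34769)) = sqrt(34769)/34769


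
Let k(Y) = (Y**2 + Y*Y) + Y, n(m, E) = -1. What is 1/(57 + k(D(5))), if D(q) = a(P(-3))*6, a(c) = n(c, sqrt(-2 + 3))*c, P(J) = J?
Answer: 1/723 ≈ 0.0013831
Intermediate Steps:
a(c) = -c
D(q) = 18 (D(q) = -1*(-3)*6 = 3*6 = 18)
k(Y) = Y + 2*Y**2 (k(Y) = (Y**2 + Y**2) + Y = 2*Y**2 + Y = Y + 2*Y**2)
1/(57 + k(D(5))) = 1/(57 + 18*(1 + 2*18)) = 1/(57 + 18*(1 + 36)) = 1/(57 + 18*37) = 1/(57 + 666) = 1/723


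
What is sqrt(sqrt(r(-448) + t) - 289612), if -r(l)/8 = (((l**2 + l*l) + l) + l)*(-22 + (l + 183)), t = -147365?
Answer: sqrt(-289612 + sqrt(919428187)) ≈ 509.21*I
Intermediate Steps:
r(l) = -8*(161 + l)*(2*l + 2*l**2) (r(l) = -8*(((l**2 + l*l) + l) + l)*(-22 + (l + 183)) = -8*(((l**2 + l**2) + l) + l)*(-22 + (183 + l)) = -8*((2*l**2 + l) + l)*(161 + l) = -8*((l + 2*l**2) + l)*(161 + l) = -8*(2*l + 2*l**2)*(161 + l) = -8*(161 + l)*(2*l + 2*l**2))
sqrt(sqrt(r(-448) + t) - 289612) = sqrt(sqrt(-16*(-448)*(161 + (-448)**2 + 162*(-448)) - 147365) - 289612) = sqrt(sqrt(-16*(-448)*(161 + 200704 - 72576) - 147365) - 289612) = sqrt(sqrt(-16*(-448)*128289 - 147365) - 289612) = sqrt(sqrt(919575552 - 147365) - 289612) = sqrt(sqrt(919428187) - 289612) = sqrt(-289612 + sqrt(919428187))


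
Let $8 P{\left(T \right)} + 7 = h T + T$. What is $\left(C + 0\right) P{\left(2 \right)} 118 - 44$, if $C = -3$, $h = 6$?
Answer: $- \frac{1415}{4} \approx -353.75$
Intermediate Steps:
$P{\left(T \right)} = - \frac{7}{8} + \frac{7 T}{8}$ ($P{\left(T \right)} = - \frac{7}{8} + \frac{6 T + T}{8} = - \frac{7}{8} + \frac{7 T}{8}$)
$\left(C + 0\right) P{\left(2 \right)} 118 - 44 = \left(-3 + 0\right) \left(- \frac{7}{8} + \frac{7}{8} \cdot 2\right) 118 - 44 = - 3 \left(- \frac{7}{8} + \frac{7}{4}\right) 118 - 44 = \left(-3\right) \frac{7}{8} \cdot 118 - 44 = \left(- \frac{21}{8}\right) 118 - 44 = - \frac{1239}{4} - 44 = - \frac{1415}{4}$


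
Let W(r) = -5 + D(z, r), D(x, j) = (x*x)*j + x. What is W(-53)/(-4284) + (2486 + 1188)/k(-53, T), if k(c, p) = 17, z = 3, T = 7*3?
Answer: 926327/4284 ≈ 216.23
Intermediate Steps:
T = 21
D(x, j) = x + j*x² (D(x, j) = x²*j + x = j*x² + x = x + j*x²)
W(r) = -2 + 9*r (W(r) = -5 + 3*(1 + r*3) = -5 + 3*(1 + 3*r) = -5 + (3 + 9*r) = -2 + 9*r)
W(-53)/(-4284) + (2486 + 1188)/k(-53, T) = (-2 + 9*(-53))/(-4284) + (2486 + 1188)/17 = (-2 - 477)*(-1/4284) + 3674*(1/17) = -479*(-1/4284) + 3674/17 = 479/4284 + 3674/17 = 926327/4284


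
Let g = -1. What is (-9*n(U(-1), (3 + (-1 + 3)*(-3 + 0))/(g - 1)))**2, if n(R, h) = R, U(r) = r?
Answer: 81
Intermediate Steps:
(-9*n(U(-1), (3 + (-1 + 3)*(-3 + 0))/(g - 1)))**2 = (-9*(-1))**2 = 9**2 = 81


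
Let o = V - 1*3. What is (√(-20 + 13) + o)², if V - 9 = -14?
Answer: (8 - I*√7)² ≈ 57.0 - 42.332*I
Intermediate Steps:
V = -5 (V = 9 - 14 = -5)
o = -8 (o = -5 - 1*3 = -5 - 3 = -8)
(√(-20 + 13) + o)² = (√(-20 + 13) - 8)² = (√(-7) - 8)² = (I*√7 - 8)² = (-8 + I*√7)²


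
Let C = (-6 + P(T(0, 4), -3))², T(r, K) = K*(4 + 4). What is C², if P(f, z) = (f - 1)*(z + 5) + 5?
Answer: 13845841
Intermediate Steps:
T(r, K) = 8*K (T(r, K) = K*8 = 8*K)
P(f, z) = 5 + (-1 + f)*(5 + z) (P(f, z) = (-1 + f)*(5 + z) + 5 = 5 + (-1 + f)*(5 + z))
C = 3721 (C = (-6 + (-1*(-3) + 5*(8*4) + (8*4)*(-3)))² = (-6 + (3 + 5*32 + 32*(-3)))² = (-6 + (3 + 160 - 96))² = (-6 + 67)² = 61² = 3721)
C² = 3721² = 13845841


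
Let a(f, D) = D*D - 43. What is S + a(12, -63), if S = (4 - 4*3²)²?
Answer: 4950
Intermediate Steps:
a(f, D) = -43 + D² (a(f, D) = D² - 43 = -43 + D²)
S = 1024 (S = (4 - 4*9)² = (4 - 36)² = (-32)² = 1024)
S + a(12, -63) = 1024 + (-43 + (-63)²) = 1024 + (-43 + 3969) = 1024 + 3926 = 4950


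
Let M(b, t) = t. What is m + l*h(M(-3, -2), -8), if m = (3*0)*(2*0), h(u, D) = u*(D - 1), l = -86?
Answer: -1548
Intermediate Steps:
h(u, D) = u*(-1 + D)
m = 0 (m = 0*0 = 0)
m + l*h(M(-3, -2), -8) = 0 - (-172)*(-1 - 8) = 0 - (-172)*(-9) = 0 - 86*18 = 0 - 1548 = -1548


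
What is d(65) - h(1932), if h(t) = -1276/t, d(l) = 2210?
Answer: 1067749/483 ≈ 2210.7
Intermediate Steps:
d(65) - h(1932) = 2210 - (-1276)/1932 = 2210 - 1*(-319/483) = 2210 + 319/483 = 1067749/483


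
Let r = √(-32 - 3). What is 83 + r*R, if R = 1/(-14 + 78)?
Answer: 83 + I*√35/64 ≈ 83.0 + 0.092439*I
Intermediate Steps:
r = I*√35 (r = √(-35) = I*√35 ≈ 5.9161*I)
R = 1/64 ≈ 0.015625
83 + r*R = 83 + (I*√35)*(1/64) = 83 + I*√35/64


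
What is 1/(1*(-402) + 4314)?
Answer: 1/3912 ≈ 0.00025562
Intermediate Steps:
1/(1*(-402) + 4314) = 1/(-402 + 4314) = 1/3912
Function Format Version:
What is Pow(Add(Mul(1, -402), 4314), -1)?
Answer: Rational(1, 3912) ≈ 0.00025562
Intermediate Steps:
Pow(Add(Mul(1, -402), 4314), -1) = Pow(Add(-402, 4314), -1) = Pow(3912, -1) = Rational(1, 3912)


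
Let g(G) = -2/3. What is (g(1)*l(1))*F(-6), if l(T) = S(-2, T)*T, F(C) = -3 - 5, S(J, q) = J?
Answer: -32/3 ≈ -10.667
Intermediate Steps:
g(G) = -2/3 (g(G) = -2*1/3 = -2/3)
F(C) = -8
l(T) = -2*T
(g(1)*l(1))*F(-6) = -(-4)/3*(-8) = -2/3*(-2)*(-8) = (4/3)*(-8) = -32/3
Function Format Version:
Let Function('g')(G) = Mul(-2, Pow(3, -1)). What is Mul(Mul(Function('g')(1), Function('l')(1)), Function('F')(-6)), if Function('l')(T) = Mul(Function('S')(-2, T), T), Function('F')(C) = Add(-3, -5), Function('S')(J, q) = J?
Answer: Rational(-32, 3) ≈ -10.667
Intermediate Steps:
Function('g')(G) = Rational(-2, 3) (Function('g')(G) = Mul(-2, Rational(1, 3)) = Rational(-2, 3))
Function('F')(C) = -8
Function('l')(T) = Mul(-2, T)
Mul(Mul(Function('g')(1), Function('l')(1)), Function('F')(-6)) = Mul(Mul(Rational(-2, 3), Mul(-2, 1)), -8) = Mul(Mul(Rational(-2, 3), -2), -8) = Mul(Rational(4, 3), -8) = Rational(-32, 3)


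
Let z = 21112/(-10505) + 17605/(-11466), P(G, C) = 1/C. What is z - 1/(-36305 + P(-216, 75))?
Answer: -539279844743/152120163195 ≈ -3.5451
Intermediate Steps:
z = -61001531/17207190 (z = 21112*(-1/10505) + 17605*(-1/11466) = -21112/10505 - 2515/1638 = -61001531/17207190 ≈ -3.5451)
z - 1/(-36305 + P(-216, 75)) = -61001531/17207190 - 1/(-36305 + 1/75) = -61001531/17207190 - 1/(-2722874/75) = -61001531/17207190 - 1*(-75/2722874) = -61001531/17207190 + 75/2722874 = -539279844743/152120163195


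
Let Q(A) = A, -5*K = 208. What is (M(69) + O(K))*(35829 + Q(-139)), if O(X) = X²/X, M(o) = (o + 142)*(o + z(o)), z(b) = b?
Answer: 1037736716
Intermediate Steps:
K = -208/5 (K = -⅕*208 = -208/5 ≈ -41.600)
M(o) = 2*o*(142 + o) (M(o) = (o + 142)*(o + o) = (142 + o)*(2*o) = 2*o*(142 + o))
O(X) = X
(M(69) + O(K))*(35829 + Q(-139)) = (2*69*(142 + 69) - 208/5)*(35829 - 139) = (2*69*211 - 208/5)*35690 = (29118 - 208/5)*35690 = (145382/5)*35690 = 1037736716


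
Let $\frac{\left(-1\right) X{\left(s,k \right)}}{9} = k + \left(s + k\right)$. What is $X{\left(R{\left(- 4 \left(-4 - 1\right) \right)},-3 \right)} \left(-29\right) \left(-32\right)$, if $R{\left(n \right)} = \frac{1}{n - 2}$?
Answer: $49648$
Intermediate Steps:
$R{\left(n \right)} = \frac{1}{-2 + n}$
$X{\left(s,k \right)} = - 18 k - 9 s$ ($X{\left(s,k \right)} = - 9 \left(k + \left(s + k\right)\right) = - 9 \left(k + \left(k + s\right)\right) = - 9 \left(s + 2 k\right) = - 18 k - 9 s$)
$X{\left(R{\left(- 4 \left(-4 - 1\right) \right)},-3 \right)} \left(-29\right) \left(-32\right) = \left(\left(-18\right) \left(-3\right) - \frac{9}{-2 - 4 \left(-4 - 1\right)}\right) \left(-29\right) \left(-32\right) = \left(54 - \frac{9}{-2 - -20}\right) \left(-29\right) \left(-32\right) = \left(54 - \frac{9}{-2 + 20}\right) \left(-29\right) \left(-32\right) = \left(54 - \frac{9}{18}\right) \left(-29\right) \left(-32\right) = \left(54 - \frac{1}{2}\right) \left(-29\right) \left(-32\right) = \frac{107}{2} \left(-29\right) \left(-32\right) = \left(- \frac{3103}{2}\right) \left(-32\right) = 49648$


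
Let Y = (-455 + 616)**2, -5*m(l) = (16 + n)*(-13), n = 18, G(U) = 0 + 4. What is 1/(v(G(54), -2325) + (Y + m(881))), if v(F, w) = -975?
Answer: 5/125172 ≈ 3.9945e-5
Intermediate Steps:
G(U) = 4
m(l) = 442/5 (m(l) = -(16 + 18)*(-13)/5 = -34*(-13)/5 = -1/5*(-442) = 442/5)
Y = 25921 (Y = 161**2 = 25921)
1/(v(G(54), -2325) + (Y + m(881))) = 1/(-975 + (25921 + 442/5)) = 1/(-975 + 130047/5) = 1/(125172/5) = 5/125172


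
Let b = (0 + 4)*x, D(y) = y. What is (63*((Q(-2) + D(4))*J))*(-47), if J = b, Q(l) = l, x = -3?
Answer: 71064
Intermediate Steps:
b = -12 (b = (0 + 4)*(-3) = 4*(-3) = -12)
J = -12
(63*((Q(-2) + D(4))*J))*(-47) = (63*((-2 + 4)*(-12)))*(-47) = (63*(2*(-12)))*(-47) = (63*(-24))*(-47) = -1512*(-47) = 71064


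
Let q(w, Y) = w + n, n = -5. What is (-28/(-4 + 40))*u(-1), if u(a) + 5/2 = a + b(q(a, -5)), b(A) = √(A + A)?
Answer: 49/18 - 14*I*√3/9 ≈ 2.7222 - 2.6943*I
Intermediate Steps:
q(w, Y) = -5 + w (q(w, Y) = w - 5 = -5 + w)
b(A) = √2*√A (b(A) = √(2*A) = √2*√A)
u(a) = -5/2 + a + √2*√(-5 + a) (u(a) = -5/2 + (a + √2*√(-5 + a)) = -5/2 + a + √2*√(-5 + a))
(-28/(-4 + 40))*u(-1) = (-28/(-4 + 40))*(-5/2 - 1 + √(-10 + 2*(-1))) = (-28/36)*(-5/2 - 1 + √(-10 - 2)) = (-28*1/36)*(-5/2 - 1 + √(-12)) = -7*(-5/2 - 1 + 2*I*√3)/9 = -7*(-7/2 + 2*I*√3)/9 = 49/18 - 14*I*√3/9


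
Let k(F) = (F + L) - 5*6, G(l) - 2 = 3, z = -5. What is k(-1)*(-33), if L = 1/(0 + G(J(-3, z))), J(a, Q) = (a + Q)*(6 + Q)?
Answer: 5082/5 ≈ 1016.4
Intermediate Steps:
J(a, Q) = (6 + Q)*(Q + a) (J(a, Q) = (Q + a)*(6 + Q) = (6 + Q)*(Q + a))
G(l) = 5 (G(l) = 2 + 3 = 5)
L = 1/5 (L = 1/(0 + 5) = 1/5 ≈ 0.20000)
k(F) = -149/5 + F (k(F) = (F + 1/5) - 5*6 = (1/5 + F) - 30 = -149/5 + F)
k(-1)*(-33) = (-149/5 - 1)*(-33) = -154/5*(-33) = 5082/5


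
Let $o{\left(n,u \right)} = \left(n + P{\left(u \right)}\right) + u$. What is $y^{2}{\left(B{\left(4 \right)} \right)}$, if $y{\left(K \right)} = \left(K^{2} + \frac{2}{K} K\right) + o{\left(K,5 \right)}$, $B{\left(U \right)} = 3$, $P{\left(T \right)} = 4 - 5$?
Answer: $324$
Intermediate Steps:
$P{\left(T \right)} = -1$ ($P{\left(T \right)} = 4 - 5 = -1$)
$o{\left(n,u \right)} = -1 + n + u$ ($o{\left(n,u \right)} = \left(n - 1\right) + u = \left(-1 + n\right) + u = -1 + n + u$)
$y{\left(K \right)} = 6 + K + K^{2}$ ($y{\left(K \right)} = \left(K^{2} + \frac{2}{K} K\right) + \left(-1 + K + 5\right) = \left(K^{2} + 2\right) + \left(4 + K\right) = \left(2 + K^{2}\right) + \left(4 + K\right) = 6 + K + K^{2}$)
$y^{2}{\left(B{\left(4 \right)} \right)} = \left(6 + 3 + 3^{2}\right)^{2} = \left(6 + 3 + 9\right)^{2} = 18^{2} = 324$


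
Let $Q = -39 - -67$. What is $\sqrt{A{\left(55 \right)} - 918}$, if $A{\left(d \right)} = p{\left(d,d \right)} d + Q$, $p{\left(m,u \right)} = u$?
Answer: $\sqrt{2135} \approx 46.206$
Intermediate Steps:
$Q = 28$ ($Q = -39 + 67 = 28$)
$A{\left(d \right)} = 28 + d^{2}$ ($A{\left(d \right)} = d d + 28 = d^{2} + 28 = 28 + d^{2}$)
$\sqrt{A{\left(55 \right)} - 918} = \sqrt{\left(28 + 55^{2}\right) - 918} = \sqrt{\left(28 + 3025\right) + \left(-19540 + 18622\right)} = \sqrt{3053 - 918} = \sqrt{2135}$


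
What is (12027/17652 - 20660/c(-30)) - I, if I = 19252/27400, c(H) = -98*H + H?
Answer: -41760323311/5864435700 ≈ -7.1209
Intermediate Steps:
c(H) = -97*H
I = 4813/6850 (I = 19252*(1/27400) = 4813/6850 ≈ 0.70263)
(12027/17652 - 20660/c(-30)) - I = (12027/17652 - 20660/((-97*(-30)))) - 1*4813/6850 = (12027*(1/17652) - 20660/2910) - 4813/6850 = (4009/5884 - 20660*1/2910) - 4813/6850 = (4009/5884 - 2066/291) - 4813/6850 = -10989725/1712244 - 4813/6850 = -41760323311/5864435700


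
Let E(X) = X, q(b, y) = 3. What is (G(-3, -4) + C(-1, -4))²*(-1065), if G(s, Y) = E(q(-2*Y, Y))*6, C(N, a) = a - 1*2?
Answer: -153360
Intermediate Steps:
C(N, a) = -2 + a (C(N, a) = a - 2 = -2 + a)
G(s, Y) = 18 (G(s, Y) = 3*6 = 18)
(G(-3, -4) + C(-1, -4))²*(-1065) = (18 + (-2 - 4))²*(-1065) = (18 - 6)²*(-1065) = 12²*(-1065) = 144*(-1065) = -153360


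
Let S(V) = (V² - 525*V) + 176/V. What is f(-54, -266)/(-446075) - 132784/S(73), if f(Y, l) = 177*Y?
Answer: 155247471902/38370925425 ≈ 4.0460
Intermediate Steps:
S(V) = V² - 525*V + 176/V
f(-54, -266)/(-446075) - 132784/S(73) = (177*(-54))/(-446075) - 132784*73/(176 + 73²*(-525 + 73)) = -9558*(-1/446075) - 132784*73/(176 + 5329*(-452)) = 9558/446075 - 132784*73/(176 - 2408708) = 9558/446075 - 132784/((1/73)*(-2408532)) = 9558/446075 - 132784/(-2408532/73) = 9558/446075 - 132784*(-73/2408532) = 9558/446075 + 2423308/602133 = 155247471902/38370925425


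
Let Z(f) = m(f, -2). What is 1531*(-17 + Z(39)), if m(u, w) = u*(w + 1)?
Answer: -85736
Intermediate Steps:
m(u, w) = u*(1 + w)
Z(f) = -f (Z(f) = f*(1 - 2) = f*(-1) = -f)
1531*(-17 + Z(39)) = 1531*(-17 - 1*39) = 1531*(-17 - 39) = 1531*(-56) = -85736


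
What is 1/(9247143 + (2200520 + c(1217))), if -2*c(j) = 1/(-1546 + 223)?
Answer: 2646/30290516299 ≈ 8.7354e-8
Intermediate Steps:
c(j) = 1/2646 (c(j) = -1/(2*(-1546 + 223)) = -½/(-1323) = -½*(-1/1323) = 1/2646)
1/(9247143 + (2200520 + c(1217))) = 1/(9247143 + (2200520 + 1/2646)) = 1/(9247143 + 5822575921/2646) = 1/(30290516299/2646) = 2646/30290516299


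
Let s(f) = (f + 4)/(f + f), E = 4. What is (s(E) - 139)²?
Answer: 19044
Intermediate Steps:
s(f) = (4 + f)/(2*f) (s(f) = (4 + f)/((2*f)) = (4 + f)*(1/(2*f)) = (4 + f)/(2*f))
(s(E) - 139)² = ((½)*(4 + 4)/4 - 139)² = ((½)*(¼)*8 - 139)² = (1 - 139)² = (-138)² = 19044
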